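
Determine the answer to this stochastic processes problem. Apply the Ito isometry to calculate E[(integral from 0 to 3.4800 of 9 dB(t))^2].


By Ito isometry: E[(int f dB)^2] = int f^2 dt
= 9^2 * 3.4800
= 81 * 3.4800 = 281.8800

281.8800


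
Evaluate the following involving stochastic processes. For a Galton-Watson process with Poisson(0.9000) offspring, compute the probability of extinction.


Since mu = 0.9000 <= 1, extinction probability = 1.

1.0000


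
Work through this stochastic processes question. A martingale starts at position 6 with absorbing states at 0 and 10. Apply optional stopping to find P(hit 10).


By optional stopping theorem: E(M at tau) = M(0) = 6
P(hit 10)*10 + P(hit 0)*0 = 6
P(hit 10) = (6 - 0)/(10 - 0) = 3/5 = 0.6000

0.6000


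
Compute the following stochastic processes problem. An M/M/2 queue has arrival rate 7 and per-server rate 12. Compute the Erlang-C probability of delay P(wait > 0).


a = lambda/mu = 0.5833
rho = a/c = 0.2917
Erlang-C formula applied:
C(c,a) = 0.1317

0.1317


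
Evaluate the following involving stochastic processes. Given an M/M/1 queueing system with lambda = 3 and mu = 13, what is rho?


rho = lambda/mu
= 3/13
= 0.2308

0.2308


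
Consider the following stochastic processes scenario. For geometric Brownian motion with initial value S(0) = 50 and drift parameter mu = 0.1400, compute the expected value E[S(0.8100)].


E[S(t)] = S(0) * exp(mu * t)
= 50 * exp(0.1400 * 0.8100)
= 50 * 1.1201
= 56.0040

56.0040


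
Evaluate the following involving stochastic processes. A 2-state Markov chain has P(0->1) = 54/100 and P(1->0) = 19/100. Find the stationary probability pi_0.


Stationary distribution: pi_0 = p10/(p01+p10), pi_1 = p01/(p01+p10)
p01 = 0.5400, p10 = 0.1900
pi_0 = 0.2603

0.2603


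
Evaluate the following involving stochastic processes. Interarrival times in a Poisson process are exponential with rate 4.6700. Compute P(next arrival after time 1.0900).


P(X > t) = exp(-lambda * t)
= exp(-4.6700 * 1.0900)
= exp(-5.0903) = 0.0062

0.0062


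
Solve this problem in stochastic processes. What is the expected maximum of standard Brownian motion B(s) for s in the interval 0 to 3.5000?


E(max B(s)) = sqrt(2t/pi)
= sqrt(2*3.5000/pi)
= sqrt(2.2282)
= 1.4927

1.4927


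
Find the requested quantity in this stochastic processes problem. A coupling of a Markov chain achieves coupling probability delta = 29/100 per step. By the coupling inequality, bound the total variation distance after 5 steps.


TV distance bound <= (1-delta)^n
= (1 - 0.2900)^5
= 0.7100^5
= 0.1804

0.1804


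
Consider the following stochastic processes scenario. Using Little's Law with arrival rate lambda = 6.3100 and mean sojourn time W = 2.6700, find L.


Little's Law: L = lambda * W
= 6.3100 * 2.6700
= 16.8477

16.8477


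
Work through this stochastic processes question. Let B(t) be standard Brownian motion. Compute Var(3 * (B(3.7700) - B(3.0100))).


Var(alpha*(B(t)-B(s))) = alpha^2 * (t-s)
= 3^2 * (3.7700 - 3.0100)
= 9 * 0.7600
= 6.8400

6.8400


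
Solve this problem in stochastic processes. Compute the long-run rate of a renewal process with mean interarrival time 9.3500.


Long-run renewal rate = 1/E(X)
= 1/9.3500
= 0.1070

0.1070


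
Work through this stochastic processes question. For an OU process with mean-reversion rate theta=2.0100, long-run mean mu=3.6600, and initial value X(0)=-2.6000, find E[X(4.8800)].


E[X(t)] = mu + (X(0) - mu)*exp(-theta*t)
= 3.6600 + (-2.6000 - 3.6600)*exp(-2.0100*4.8800)
= 3.6600 + -6.2600 * 5.4966e-05
= 3.6597

3.6597


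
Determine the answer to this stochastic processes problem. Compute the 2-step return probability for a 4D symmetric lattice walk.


P(return in 2 steps) = P(reverse first step) = 1/(2d)
= 1/8
= 0.1250

0.1250


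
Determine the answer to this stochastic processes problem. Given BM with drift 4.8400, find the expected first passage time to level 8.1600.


Expected first passage time = a/mu
= 8.1600/4.8400
= 1.6860

1.6860


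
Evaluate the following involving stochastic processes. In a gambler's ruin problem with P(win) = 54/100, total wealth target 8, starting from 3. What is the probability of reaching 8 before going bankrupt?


Gambler's ruin formula:
r = q/p = 0.4600/0.5400 = 0.8519
P(win) = (1 - r^i)/(1 - r^N)
= (1 - 0.8519^3)/(1 - 0.8519^8)
= 0.5284

0.5284


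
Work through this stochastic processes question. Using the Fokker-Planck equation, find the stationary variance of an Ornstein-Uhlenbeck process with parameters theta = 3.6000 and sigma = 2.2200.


Stationary variance = sigma^2 / (2*theta)
= 2.2200^2 / (2*3.6000)
= 4.9284 / 7.2000
= 0.6845

0.6845


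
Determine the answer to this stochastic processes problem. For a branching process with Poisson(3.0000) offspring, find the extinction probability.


Since mu = 3.0000 > 1, extinction prob q < 1.
Solve s = exp(mu*(s-1)) iteratively.
q = 0.0595

0.0595


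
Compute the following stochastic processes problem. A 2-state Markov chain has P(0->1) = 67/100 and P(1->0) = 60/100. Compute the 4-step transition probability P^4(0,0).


Computing P^4 by matrix multiplication.
P = [[0.3300, 0.6700], [0.6000, 0.4000]]
After raising P to the power 4:
P^4(0,0) = 0.4752

0.4752


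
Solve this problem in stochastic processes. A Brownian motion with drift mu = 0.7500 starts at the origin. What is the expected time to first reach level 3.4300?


Expected first passage time = a/mu
= 3.4300/0.7500
= 4.5733

4.5733


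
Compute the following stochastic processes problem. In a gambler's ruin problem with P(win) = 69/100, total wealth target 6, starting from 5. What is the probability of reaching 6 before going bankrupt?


Gambler's ruin formula:
r = q/p = 0.3100/0.6900 = 0.4493
P(win) = (1 - r^i)/(1 - r^N)
= (1 - 0.4493^5)/(1 - 0.4493^6)
= 0.9898

0.9898


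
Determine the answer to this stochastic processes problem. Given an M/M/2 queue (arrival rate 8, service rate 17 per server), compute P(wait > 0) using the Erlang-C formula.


a = lambda/mu = 0.4706
rho = a/c = 0.2353
Erlang-C formula applied:
C(c,a) = 0.0896

0.0896


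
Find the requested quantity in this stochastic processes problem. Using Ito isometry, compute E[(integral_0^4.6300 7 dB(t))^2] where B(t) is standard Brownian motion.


By Ito isometry: E[(int f dB)^2] = int f^2 dt
= 7^2 * 4.6300
= 49 * 4.6300 = 226.8700

226.8700


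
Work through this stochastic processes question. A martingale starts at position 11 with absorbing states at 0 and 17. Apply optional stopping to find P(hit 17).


By optional stopping theorem: E(M at tau) = M(0) = 11
P(hit 17)*17 + P(hit 0)*0 = 11
P(hit 17) = (11 - 0)/(17 - 0) = 11/17 = 0.6471

0.6471


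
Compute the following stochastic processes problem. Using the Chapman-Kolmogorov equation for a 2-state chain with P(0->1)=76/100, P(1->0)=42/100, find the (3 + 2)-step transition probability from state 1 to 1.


P^5 = P^3 * P^2
Computing via matrix multiplication of the transition matrix.
Entry (1,1) of P^5 = 0.6440

0.6440


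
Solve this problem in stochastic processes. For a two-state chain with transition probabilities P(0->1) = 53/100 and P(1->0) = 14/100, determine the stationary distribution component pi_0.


Stationary distribution: pi_0 = p10/(p01+p10), pi_1 = p01/(p01+p10)
p01 = 0.5300, p10 = 0.1400
pi_0 = 0.2090

0.2090


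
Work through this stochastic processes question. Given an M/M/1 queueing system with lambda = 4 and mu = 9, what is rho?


rho = lambda/mu
= 4/9
= 0.4444

0.4444


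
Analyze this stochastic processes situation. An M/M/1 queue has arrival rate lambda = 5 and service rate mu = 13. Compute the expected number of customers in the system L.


rho = 5/13 = 0.3846
L = rho/(1-rho)
= 0.3846/0.6154
= 0.6250

0.6250


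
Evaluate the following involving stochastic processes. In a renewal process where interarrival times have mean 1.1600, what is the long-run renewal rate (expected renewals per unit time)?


Long-run renewal rate = 1/E(X)
= 1/1.1600
= 0.8621

0.8621


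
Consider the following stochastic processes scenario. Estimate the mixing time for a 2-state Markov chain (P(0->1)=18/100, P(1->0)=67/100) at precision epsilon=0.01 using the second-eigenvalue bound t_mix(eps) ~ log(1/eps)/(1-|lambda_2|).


lambda_2 = |1 - p01 - p10| = |1 - 0.1800 - 0.6700| = 0.1500
t_mix ~ log(1/eps)/(1 - |lambda_2|)
= log(100)/(1 - 0.1500) = 4.6052/0.8500
= 5.4178

5.4178


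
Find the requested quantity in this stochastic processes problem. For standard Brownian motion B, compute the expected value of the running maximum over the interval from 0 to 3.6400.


E(max B(s)) = sqrt(2t/pi)
= sqrt(2*3.6400/pi)
= sqrt(2.3173)
= 1.5223

1.5223


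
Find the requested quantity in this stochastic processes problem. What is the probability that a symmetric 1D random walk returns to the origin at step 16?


P(S(16) = 0) = C(16,8) / 4^8
= 12870 / 65536
= 0.1964

0.1964


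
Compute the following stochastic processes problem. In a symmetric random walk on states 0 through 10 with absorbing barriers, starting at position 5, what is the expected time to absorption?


For symmetric RW on 0,...,N with absorbing barriers, E(i) = i*(N-i)
E(5) = 5 * 5 = 25

25


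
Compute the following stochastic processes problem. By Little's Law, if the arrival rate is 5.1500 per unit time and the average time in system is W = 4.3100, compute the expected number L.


Little's Law: L = lambda * W
= 5.1500 * 4.3100
= 22.1965

22.1965


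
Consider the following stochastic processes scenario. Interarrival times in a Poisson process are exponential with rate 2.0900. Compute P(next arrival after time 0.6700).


P(X > t) = exp(-lambda * t)
= exp(-2.0900 * 0.6700)
= exp(-1.4003) = 0.2465

0.2465


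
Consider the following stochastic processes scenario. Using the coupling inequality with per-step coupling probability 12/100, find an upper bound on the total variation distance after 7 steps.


TV distance bound <= (1-delta)^n
= (1 - 0.1200)^7
= 0.8800^7
= 0.4087

0.4087


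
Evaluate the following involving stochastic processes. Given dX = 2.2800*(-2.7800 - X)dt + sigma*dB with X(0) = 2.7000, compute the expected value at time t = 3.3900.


E[X(t)] = mu + (X(0) - mu)*exp(-theta*t)
= -2.7800 + (2.7000 - -2.7800)*exp(-2.2800*3.3900)
= -2.7800 + 5.4800 * 4.3980e-04
= -2.7776

-2.7776


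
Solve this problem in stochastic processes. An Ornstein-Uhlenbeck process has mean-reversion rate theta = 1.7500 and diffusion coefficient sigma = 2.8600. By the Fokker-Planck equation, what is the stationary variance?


Stationary variance = sigma^2 / (2*theta)
= 2.8600^2 / (2*1.7500)
= 8.1796 / 3.5000
= 2.3370

2.3370


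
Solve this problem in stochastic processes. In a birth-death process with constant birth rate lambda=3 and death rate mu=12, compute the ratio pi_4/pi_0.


For birth-death process, pi_n/pi_0 = (lambda/mu)^n
= (3/12)^4
= 0.0039

0.0039


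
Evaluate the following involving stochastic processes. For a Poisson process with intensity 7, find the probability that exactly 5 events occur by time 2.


P(N(t)=k) = (lambda*t)^k * exp(-lambda*t) / k!
lambda*t = 14
= 14^5 * exp(-14) / 5!
= 537824 * 8.3153e-07 / 120
= 0.0037

0.0037


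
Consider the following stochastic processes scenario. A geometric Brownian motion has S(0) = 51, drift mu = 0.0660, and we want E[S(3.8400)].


E[S(t)] = S(0) * exp(mu * t)
= 51 * exp(0.0660 * 3.8400)
= 51 * 1.2885
= 65.7110

65.7110


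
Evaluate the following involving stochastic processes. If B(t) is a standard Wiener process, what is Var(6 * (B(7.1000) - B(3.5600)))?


Var(alpha*(B(t)-B(s))) = alpha^2 * (t-s)
= 6^2 * (7.1000 - 3.5600)
= 36 * 3.5400
= 127.4400

127.4400


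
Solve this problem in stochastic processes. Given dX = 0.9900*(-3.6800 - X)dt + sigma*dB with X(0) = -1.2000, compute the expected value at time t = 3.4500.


E[X(t)] = mu + (X(0) - mu)*exp(-theta*t)
= -3.6800 + (-1.2000 - -3.6800)*exp(-0.9900*3.4500)
= -3.6800 + 2.4800 * 0.0329
= -3.5985

-3.5985


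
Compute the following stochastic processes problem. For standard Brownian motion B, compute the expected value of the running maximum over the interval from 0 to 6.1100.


E(max B(s)) = sqrt(2t/pi)
= sqrt(2*6.1100/pi)
= sqrt(3.8897)
= 1.9722

1.9722


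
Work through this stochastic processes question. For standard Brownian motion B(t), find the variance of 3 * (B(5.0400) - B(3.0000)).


Var(alpha*(B(t)-B(s))) = alpha^2 * (t-s)
= 3^2 * (5.0400 - 3.0000)
= 9 * 2.0400
= 18.3600

18.3600


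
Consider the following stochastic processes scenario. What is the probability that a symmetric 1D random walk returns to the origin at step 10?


P(S(10) = 0) = C(10,5) / 4^5
= 252 / 1024
= 0.2461

0.2461


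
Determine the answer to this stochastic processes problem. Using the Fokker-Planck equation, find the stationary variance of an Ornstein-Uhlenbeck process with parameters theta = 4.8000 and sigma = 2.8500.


Stationary variance = sigma^2 / (2*theta)
= 2.8500^2 / (2*4.8000)
= 8.1225 / 9.6000
= 0.8461

0.8461


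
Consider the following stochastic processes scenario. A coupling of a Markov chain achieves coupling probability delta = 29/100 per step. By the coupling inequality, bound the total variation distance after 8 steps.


TV distance bound <= (1-delta)^n
= (1 - 0.2900)^8
= 0.7100^8
= 0.0646

0.0646


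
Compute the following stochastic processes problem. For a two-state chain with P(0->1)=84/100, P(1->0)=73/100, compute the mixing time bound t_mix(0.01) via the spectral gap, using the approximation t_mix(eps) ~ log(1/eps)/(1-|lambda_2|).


lambda_2 = |1 - p01 - p10| = |1 - 0.8400 - 0.7300| = 0.5700
t_mix ~ log(1/eps)/(1 - |lambda_2|)
= log(100)/(1 - 0.5700) = 4.6052/0.4300
= 10.7097

10.7097


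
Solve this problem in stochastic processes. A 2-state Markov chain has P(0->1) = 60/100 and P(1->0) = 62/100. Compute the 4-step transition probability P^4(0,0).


Computing P^4 by matrix multiplication.
P = [[0.4000, 0.6000], [0.6200, 0.3800]]
After raising P to the power 4:
P^4(0,0) = 0.5093

0.5093


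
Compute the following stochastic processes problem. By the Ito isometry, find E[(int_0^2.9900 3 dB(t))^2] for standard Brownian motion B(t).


By Ito isometry: E[(int f dB)^2] = int f^2 dt
= 3^2 * 2.9900
= 9 * 2.9900 = 26.9100

26.9100


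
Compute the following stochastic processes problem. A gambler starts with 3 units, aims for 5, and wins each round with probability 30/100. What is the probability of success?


Gambler's ruin formula:
r = q/p = 0.7000/0.3000 = 2.3333
P(win) = (1 - r^i)/(1 - r^N)
= (1 - 2.3333^3)/(1 - 2.3333^5)
= 0.1717

0.1717


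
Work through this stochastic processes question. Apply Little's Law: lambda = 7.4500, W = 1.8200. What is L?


Little's Law: L = lambda * W
= 7.4500 * 1.8200
= 13.5590

13.5590


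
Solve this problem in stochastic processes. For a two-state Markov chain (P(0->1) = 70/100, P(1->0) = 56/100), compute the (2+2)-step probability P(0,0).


P^4 = P^2 * P^2
Computing via matrix multiplication of the transition matrix.
Entry (0,0) of P^4 = 0.4470

0.4470


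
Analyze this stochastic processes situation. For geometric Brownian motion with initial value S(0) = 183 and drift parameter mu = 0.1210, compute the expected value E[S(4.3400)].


E[S(t)] = S(0) * exp(mu * t)
= 183 * exp(0.1210 * 4.3400)
= 183 * 1.6907
= 309.3973

309.3973


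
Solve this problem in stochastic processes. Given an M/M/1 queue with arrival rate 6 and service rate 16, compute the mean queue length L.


rho = 6/16 = 0.3750
L = rho/(1-rho)
= 0.3750/0.6250
= 0.6000

0.6000


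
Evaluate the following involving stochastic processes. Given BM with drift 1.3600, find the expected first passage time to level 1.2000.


Expected first passage time = a/mu
= 1.2000/1.3600
= 0.8824

0.8824


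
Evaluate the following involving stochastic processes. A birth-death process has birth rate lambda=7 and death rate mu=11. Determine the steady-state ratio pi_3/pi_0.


For birth-death process, pi_n/pi_0 = (lambda/mu)^n
= (7/11)^3
= 0.2577

0.2577


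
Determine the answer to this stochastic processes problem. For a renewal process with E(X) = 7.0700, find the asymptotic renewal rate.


Long-run renewal rate = 1/E(X)
= 1/7.0700
= 0.1414

0.1414


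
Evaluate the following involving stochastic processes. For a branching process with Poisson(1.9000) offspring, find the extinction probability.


Since mu = 1.9000 > 1, extinction prob q < 1.
Solve s = exp(mu*(s-1)) iteratively.
q = 0.2328

0.2328


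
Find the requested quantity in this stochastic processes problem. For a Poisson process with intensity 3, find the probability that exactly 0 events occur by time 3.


P(N(t)=k) = (lambda*t)^k * exp(-lambda*t) / k!
lambda*t = 9
= 9^0 * exp(-9) / 0!
= 1 * 1.2341e-04 / 1
= 1.2341e-04

1.2341e-04


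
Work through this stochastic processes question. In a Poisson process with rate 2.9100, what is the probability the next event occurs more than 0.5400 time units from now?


P(X > t) = exp(-lambda * t)
= exp(-2.9100 * 0.5400)
= exp(-1.5714) = 0.2078

0.2078


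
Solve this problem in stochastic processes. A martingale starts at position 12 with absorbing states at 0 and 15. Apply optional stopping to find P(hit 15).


By optional stopping theorem: E(M at tau) = M(0) = 12
P(hit 15)*15 + P(hit 0)*0 = 12
P(hit 15) = (12 - 0)/(15 - 0) = 4/5 = 0.8000

0.8000


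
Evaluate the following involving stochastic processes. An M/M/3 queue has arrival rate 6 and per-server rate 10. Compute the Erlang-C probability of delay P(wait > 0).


a = lambda/mu = 0.6000
rho = a/c = 0.2000
Erlang-C formula applied:
C(c,a) = 0.0247

0.0247


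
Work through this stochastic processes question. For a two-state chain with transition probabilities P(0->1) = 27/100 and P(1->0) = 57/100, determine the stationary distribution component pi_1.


Stationary distribution: pi_0 = p10/(p01+p10), pi_1 = p01/(p01+p10)
p01 = 0.2700, p10 = 0.5700
pi_1 = 0.3214

0.3214


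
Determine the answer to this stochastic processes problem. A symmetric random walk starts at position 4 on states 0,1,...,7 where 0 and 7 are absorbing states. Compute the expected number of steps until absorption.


For symmetric RW on 0,...,N with absorbing barriers, E(i) = i*(N-i)
E(4) = 4 * 3 = 12

12


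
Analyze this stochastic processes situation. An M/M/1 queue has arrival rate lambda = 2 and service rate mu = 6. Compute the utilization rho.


rho = lambda/mu
= 2/6
= 0.3333

0.3333


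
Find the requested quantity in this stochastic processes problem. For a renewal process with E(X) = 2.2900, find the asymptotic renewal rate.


Long-run renewal rate = 1/E(X)
= 1/2.2900
= 0.4367

0.4367


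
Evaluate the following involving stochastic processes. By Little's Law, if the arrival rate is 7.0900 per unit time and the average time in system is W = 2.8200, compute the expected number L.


Little's Law: L = lambda * W
= 7.0900 * 2.8200
= 19.9938

19.9938


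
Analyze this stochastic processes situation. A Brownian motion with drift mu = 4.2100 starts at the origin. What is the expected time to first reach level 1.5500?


Expected first passage time = a/mu
= 1.5500/4.2100
= 0.3682

0.3682


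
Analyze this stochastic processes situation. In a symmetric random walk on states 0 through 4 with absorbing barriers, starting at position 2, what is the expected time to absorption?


For symmetric RW on 0,...,N with absorbing barriers, E(i) = i*(N-i)
E(2) = 2 * 2 = 4

4


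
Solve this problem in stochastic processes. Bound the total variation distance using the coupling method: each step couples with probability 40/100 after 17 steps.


TV distance bound <= (1-delta)^n
= (1 - 0.4000)^17
= 0.6000^17
= 1.6927e-04

1.6927e-04


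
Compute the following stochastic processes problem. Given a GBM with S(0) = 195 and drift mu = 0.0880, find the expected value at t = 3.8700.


E[S(t)] = S(0) * exp(mu * t)
= 195 * exp(0.0880 * 3.8700)
= 195 * 1.4057
= 274.1182

274.1182


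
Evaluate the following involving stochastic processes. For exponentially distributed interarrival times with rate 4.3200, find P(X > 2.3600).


P(X > t) = exp(-lambda * t)
= exp(-4.3200 * 2.3600)
= exp(-10.1952) = 3.7349e-05

3.7349e-05


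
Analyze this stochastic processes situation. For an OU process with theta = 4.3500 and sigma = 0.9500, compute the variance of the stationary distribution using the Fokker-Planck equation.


Stationary variance = sigma^2 / (2*theta)
= 0.9500^2 / (2*4.3500)
= 0.9025 / 8.7000
= 0.1037

0.1037


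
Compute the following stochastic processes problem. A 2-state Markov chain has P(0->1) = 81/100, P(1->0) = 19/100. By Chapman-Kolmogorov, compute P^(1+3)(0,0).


P^4 = P^1 * P^3
Computing via matrix multiplication of the transition matrix.
Entry (0,0) of P^4 = 0.1900

0.1900


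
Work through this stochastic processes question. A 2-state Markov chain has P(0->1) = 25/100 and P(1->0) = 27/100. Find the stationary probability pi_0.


Stationary distribution: pi_0 = p10/(p01+p10), pi_1 = p01/(p01+p10)
p01 = 0.2500, p10 = 0.2700
pi_0 = 0.5192

0.5192


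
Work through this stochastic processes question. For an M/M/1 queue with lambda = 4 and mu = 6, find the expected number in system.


rho = 4/6 = 0.6667
L = rho/(1-rho)
= 0.6667/0.3333
= 2.0000

2.0000


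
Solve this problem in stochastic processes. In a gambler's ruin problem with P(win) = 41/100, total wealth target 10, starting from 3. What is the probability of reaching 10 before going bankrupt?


Gambler's ruin formula:
r = q/p = 0.5900/0.4100 = 1.4390
P(win) = (1 - r^i)/(1 - r^N)
= (1 - 1.4390^3)/(1 - 1.4390^10)
= 0.0534

0.0534


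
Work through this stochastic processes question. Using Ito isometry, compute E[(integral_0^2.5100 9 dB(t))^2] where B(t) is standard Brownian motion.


By Ito isometry: E[(int f dB)^2] = int f^2 dt
= 9^2 * 2.5100
= 81 * 2.5100 = 203.3100

203.3100


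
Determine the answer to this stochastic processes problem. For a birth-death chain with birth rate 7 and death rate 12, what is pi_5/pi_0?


For birth-death process, pi_n/pi_0 = (lambda/mu)^n
= (7/12)^5
= 0.0675

0.0675


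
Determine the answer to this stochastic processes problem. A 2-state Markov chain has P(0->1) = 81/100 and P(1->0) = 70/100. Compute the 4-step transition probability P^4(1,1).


Computing P^4 by matrix multiplication.
P = [[0.1900, 0.8100], [0.7000, 0.3000]]
After raising P to the power 4:
P^4(1,1) = 0.5678

0.5678


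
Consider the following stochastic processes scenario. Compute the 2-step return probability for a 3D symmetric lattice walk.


P(return in 2 steps) = P(reverse first step) = 1/(2d)
= 1/6
= 0.1667

0.1667


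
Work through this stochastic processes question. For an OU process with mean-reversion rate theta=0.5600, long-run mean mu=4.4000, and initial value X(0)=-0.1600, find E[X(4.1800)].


E[X(t)] = mu + (X(0) - mu)*exp(-theta*t)
= 4.4000 + (-0.1600 - 4.4000)*exp(-0.5600*4.1800)
= 4.4000 + -4.5600 * 0.0963
= 3.9611

3.9611


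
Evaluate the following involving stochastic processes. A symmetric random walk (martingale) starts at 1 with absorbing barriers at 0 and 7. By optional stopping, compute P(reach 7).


By optional stopping theorem: E(M at tau) = M(0) = 1
P(hit 7)*7 + P(hit 0)*0 = 1
P(hit 7) = (1 - 0)/(7 - 0) = 1/7 = 0.1429

0.1429


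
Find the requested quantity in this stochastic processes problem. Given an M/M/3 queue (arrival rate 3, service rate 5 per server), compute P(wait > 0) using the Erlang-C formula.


a = lambda/mu = 0.6000
rho = a/c = 0.2000
Erlang-C formula applied:
C(c,a) = 0.0247

0.0247


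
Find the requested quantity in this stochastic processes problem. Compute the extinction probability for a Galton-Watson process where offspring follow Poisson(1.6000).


Since mu = 1.6000 > 1, extinction prob q < 1.
Solve s = exp(mu*(s-1)) iteratively.
q = 0.3580

0.3580


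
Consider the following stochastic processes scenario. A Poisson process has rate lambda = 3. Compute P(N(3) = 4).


P(N(t)=k) = (lambda*t)^k * exp(-lambda*t) / k!
lambda*t = 9
= 9^4 * exp(-9) / 4!
= 6561 * 1.2341e-04 / 24
= 0.0337

0.0337


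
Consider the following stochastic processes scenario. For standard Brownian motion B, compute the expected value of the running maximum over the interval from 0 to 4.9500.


E(max B(s)) = sqrt(2t/pi)
= sqrt(2*4.9500/pi)
= sqrt(3.1513)
= 1.7752

1.7752


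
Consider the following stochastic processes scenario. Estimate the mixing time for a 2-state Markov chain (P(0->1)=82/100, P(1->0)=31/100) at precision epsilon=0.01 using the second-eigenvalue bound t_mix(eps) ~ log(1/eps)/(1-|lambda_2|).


lambda_2 = |1 - p01 - p10| = |1 - 0.8200 - 0.3100| = 0.1300
t_mix ~ log(1/eps)/(1 - |lambda_2|)
= log(100)/(1 - 0.1300) = 4.6052/0.8700
= 5.2933

5.2933


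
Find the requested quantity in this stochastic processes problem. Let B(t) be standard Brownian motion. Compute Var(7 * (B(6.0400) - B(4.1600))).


Var(alpha*(B(t)-B(s))) = alpha^2 * (t-s)
= 7^2 * (6.0400 - 4.1600)
= 49 * 1.8800
= 92.1200

92.1200


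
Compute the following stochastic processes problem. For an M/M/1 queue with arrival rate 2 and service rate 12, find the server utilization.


rho = lambda/mu
= 2/12
= 0.1667

0.1667


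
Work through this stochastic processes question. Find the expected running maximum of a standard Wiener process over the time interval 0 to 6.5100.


E(max B(s)) = sqrt(2t/pi)
= sqrt(2*6.5100/pi)
= sqrt(4.1444)
= 2.0358

2.0358


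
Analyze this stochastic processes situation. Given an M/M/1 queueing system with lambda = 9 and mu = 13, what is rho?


rho = lambda/mu
= 9/13
= 0.6923

0.6923


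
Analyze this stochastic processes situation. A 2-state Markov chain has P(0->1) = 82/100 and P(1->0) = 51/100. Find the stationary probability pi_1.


Stationary distribution: pi_0 = p10/(p01+p10), pi_1 = p01/(p01+p10)
p01 = 0.8200, p10 = 0.5100
pi_1 = 0.6165

0.6165


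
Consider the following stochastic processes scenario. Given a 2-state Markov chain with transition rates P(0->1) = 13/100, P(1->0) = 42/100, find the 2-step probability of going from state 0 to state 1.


Computing P^2 by matrix multiplication.
P = [[0.8700, 0.1300], [0.4200, 0.5800]]
After raising P to the power 2:
P^2(0,1) = 0.1885

0.1885


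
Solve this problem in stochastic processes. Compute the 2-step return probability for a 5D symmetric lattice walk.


P(return in 2 steps) = P(reverse first step) = 1/(2d)
= 1/10
= 0.1000

0.1000


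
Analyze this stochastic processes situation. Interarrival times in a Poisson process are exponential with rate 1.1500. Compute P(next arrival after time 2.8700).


P(X > t) = exp(-lambda * t)
= exp(-1.1500 * 2.8700)
= exp(-3.3005) = 0.0369

0.0369


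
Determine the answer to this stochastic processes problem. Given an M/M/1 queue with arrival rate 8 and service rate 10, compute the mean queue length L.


rho = 8/10 = 0.8000
L = rho/(1-rho)
= 0.8000/0.2000
= 4.0000

4.0000


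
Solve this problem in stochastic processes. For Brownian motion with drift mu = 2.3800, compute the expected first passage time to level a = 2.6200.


Expected first passage time = a/mu
= 2.6200/2.3800
= 1.1008

1.1008


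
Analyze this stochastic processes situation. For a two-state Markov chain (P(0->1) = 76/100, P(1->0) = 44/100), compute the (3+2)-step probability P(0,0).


P^5 = P^3 * P^2
Computing via matrix multiplication of the transition matrix.
Entry (0,0) of P^5 = 0.3665

0.3665


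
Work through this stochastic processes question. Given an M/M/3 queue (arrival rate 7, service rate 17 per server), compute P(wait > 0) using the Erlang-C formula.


a = lambda/mu = 0.4118
rho = a/c = 0.1373
Erlang-C formula applied:
C(c,a) = 0.0089

0.0089


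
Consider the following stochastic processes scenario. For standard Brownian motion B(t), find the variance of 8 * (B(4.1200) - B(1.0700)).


Var(alpha*(B(t)-B(s))) = alpha^2 * (t-s)
= 8^2 * (4.1200 - 1.0700)
= 64 * 3.0500
= 195.2000

195.2000


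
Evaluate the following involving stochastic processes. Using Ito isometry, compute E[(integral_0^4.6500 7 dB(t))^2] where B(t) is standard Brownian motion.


By Ito isometry: E[(int f dB)^2] = int f^2 dt
= 7^2 * 4.6500
= 49 * 4.6500 = 227.8500

227.8500


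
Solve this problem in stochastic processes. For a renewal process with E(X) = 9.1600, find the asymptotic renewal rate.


Long-run renewal rate = 1/E(X)
= 1/9.1600
= 0.1092

0.1092


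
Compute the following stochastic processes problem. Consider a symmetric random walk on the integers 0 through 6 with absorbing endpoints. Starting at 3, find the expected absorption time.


For symmetric RW on 0,...,N with absorbing barriers, E(i) = i*(N-i)
E(3) = 3 * 3 = 9

9


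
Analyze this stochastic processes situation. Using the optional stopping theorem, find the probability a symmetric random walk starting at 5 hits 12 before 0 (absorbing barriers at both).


By optional stopping theorem: E(M at tau) = M(0) = 5
P(hit 12)*12 + P(hit 0)*0 = 5
P(hit 12) = (5 - 0)/(12 - 0) = 5/12 = 0.4167

0.4167


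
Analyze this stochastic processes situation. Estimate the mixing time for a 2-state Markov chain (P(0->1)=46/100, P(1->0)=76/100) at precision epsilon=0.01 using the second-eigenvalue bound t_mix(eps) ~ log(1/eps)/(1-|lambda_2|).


lambda_2 = |1 - p01 - p10| = |1 - 0.4600 - 0.7600| = 0.2200
t_mix ~ log(1/eps)/(1 - |lambda_2|)
= log(100)/(1 - 0.2200) = 4.6052/0.7800
= 5.9041

5.9041


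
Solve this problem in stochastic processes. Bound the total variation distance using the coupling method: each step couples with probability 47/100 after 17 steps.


TV distance bound <= (1-delta)^n
= (1 - 0.4700)^17
= 0.5300^17
= 2.0544e-05

2.0544e-05


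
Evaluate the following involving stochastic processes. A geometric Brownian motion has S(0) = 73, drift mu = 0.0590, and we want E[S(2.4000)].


E[S(t)] = S(0) * exp(mu * t)
= 73 * exp(0.0590 * 2.4000)
= 73 * 1.1521
= 84.1044

84.1044


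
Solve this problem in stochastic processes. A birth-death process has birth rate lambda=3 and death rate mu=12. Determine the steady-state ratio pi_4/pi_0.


For birth-death process, pi_n/pi_0 = (lambda/mu)^n
= (3/12)^4
= 0.0039

0.0039


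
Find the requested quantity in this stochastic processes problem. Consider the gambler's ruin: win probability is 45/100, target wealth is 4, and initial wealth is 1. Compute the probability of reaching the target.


Gambler's ruin formula:
r = q/p = 0.5500/0.4500 = 1.2222
P(win) = (1 - r^i)/(1 - r^N)
= (1 - 1.2222^1)/(1 - 1.2222^4)
= 0.1804

0.1804


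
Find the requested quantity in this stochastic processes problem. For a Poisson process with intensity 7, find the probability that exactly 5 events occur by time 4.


P(N(t)=k) = (lambda*t)^k * exp(-lambda*t) / k!
lambda*t = 28
= 28^5 * exp(-28) / 5!
= 17210368 * 6.9144e-13 / 120
= 9.9166e-08

9.9166e-08


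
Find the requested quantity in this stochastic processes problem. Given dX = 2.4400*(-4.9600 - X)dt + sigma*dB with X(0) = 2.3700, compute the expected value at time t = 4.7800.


E[X(t)] = mu + (X(0) - mu)*exp(-theta*t)
= -4.9600 + (2.3700 - -4.9600)*exp(-2.4400*4.7800)
= -4.9600 + 7.3300 * 8.6047e-06
= -4.9599

-4.9599


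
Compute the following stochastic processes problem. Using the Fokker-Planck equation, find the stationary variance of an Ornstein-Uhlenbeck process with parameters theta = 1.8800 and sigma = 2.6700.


Stationary variance = sigma^2 / (2*theta)
= 2.6700^2 / (2*1.8800)
= 7.1289 / 3.7600
= 1.8960

1.8960


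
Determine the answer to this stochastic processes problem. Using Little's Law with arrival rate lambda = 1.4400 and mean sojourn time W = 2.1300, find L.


Little's Law: L = lambda * W
= 1.4400 * 2.1300
= 3.0672

3.0672


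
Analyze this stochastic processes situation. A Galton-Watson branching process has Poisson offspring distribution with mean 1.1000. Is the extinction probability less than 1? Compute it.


Since mu = 1.1000 > 1, extinction prob q < 1.
Solve s = exp(mu*(s-1)) iteratively.
q = 0.8239

0.8239


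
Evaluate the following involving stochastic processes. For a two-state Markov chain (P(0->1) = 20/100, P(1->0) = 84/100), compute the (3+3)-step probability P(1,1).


P^6 = P^3 * P^3
Computing via matrix multiplication of the transition matrix.
Entry (1,1) of P^6 = 0.1923

0.1923


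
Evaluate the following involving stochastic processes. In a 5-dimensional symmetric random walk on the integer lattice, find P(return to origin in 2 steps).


P(return in 2 steps) = P(reverse first step) = 1/(2d)
= 1/10
= 0.1000

0.1000


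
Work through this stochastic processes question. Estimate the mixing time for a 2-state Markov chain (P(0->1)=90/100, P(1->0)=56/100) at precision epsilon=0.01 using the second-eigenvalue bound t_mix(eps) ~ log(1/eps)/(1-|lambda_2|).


lambda_2 = |1 - p01 - p10| = |1 - 0.9000 - 0.5600| = 0.4600
t_mix ~ log(1/eps)/(1 - |lambda_2|)
= log(100)/(1 - 0.4600) = 4.6052/0.5400
= 8.5281

8.5281


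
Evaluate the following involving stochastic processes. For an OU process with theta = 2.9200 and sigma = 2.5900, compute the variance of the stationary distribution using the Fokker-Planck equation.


Stationary variance = sigma^2 / (2*theta)
= 2.5900^2 / (2*2.9200)
= 6.7081 / 5.8400
= 1.1486

1.1486


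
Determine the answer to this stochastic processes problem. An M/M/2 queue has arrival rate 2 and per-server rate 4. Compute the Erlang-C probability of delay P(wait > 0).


a = lambda/mu = 0.5000
rho = a/c = 0.2500
Erlang-C formula applied:
C(c,a) = 0.1000

0.1000


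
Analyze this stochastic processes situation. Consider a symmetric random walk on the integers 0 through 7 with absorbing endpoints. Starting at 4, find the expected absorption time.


For symmetric RW on 0,...,N with absorbing barriers, E(i) = i*(N-i)
E(4) = 4 * 3 = 12

12


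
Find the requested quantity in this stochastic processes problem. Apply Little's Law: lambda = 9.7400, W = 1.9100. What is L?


Little's Law: L = lambda * W
= 9.7400 * 1.9100
= 18.6034

18.6034


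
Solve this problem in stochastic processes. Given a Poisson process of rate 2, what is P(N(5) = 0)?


P(N(t)=k) = (lambda*t)^k * exp(-lambda*t) / k!
lambda*t = 10
= 10^0 * exp(-10) / 0!
= 1 * 4.5400e-05 / 1
= 4.5400e-05

4.5400e-05


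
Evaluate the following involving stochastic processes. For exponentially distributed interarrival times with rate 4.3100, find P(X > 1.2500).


P(X > t) = exp(-lambda * t)
= exp(-4.3100 * 1.2500)
= exp(-5.3875) = 0.0046

0.0046


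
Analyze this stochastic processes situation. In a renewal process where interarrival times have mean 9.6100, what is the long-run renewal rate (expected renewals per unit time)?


Long-run renewal rate = 1/E(X)
= 1/9.6100
= 0.1041

0.1041


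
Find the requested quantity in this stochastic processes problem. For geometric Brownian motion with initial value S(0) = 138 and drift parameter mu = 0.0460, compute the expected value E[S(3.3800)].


E[S(t)] = S(0) * exp(mu * t)
= 138 * exp(0.0460 * 3.3800)
= 138 * 1.1682
= 161.2142

161.2142


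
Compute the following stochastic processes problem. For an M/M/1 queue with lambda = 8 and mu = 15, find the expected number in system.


rho = 8/15 = 0.5333
L = rho/(1-rho)
= 0.5333/0.4667
= 1.1429

1.1429


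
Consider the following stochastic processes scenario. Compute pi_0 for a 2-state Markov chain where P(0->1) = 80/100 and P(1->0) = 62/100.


Stationary distribution: pi_0 = p10/(p01+p10), pi_1 = p01/(p01+p10)
p01 = 0.8000, p10 = 0.6200
pi_0 = 0.4366

0.4366


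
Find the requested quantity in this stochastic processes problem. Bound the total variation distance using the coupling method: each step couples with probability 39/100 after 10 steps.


TV distance bound <= (1-delta)^n
= (1 - 0.3900)^10
= 0.6100^10
= 0.0071

0.0071


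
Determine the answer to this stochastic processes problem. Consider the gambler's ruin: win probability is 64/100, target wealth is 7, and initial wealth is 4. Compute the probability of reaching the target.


Gambler's ruin formula:
r = q/p = 0.3600/0.6400 = 0.5625
P(win) = (1 - r^i)/(1 - r^N)
= (1 - 0.5625^4)/(1 - 0.5625^7)
= 0.9162

0.9162


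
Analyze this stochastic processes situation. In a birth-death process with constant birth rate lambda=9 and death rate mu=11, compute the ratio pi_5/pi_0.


For birth-death process, pi_n/pi_0 = (lambda/mu)^n
= (9/11)^5
= 0.3666

0.3666


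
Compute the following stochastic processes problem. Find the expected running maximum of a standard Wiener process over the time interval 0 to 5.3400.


E(max B(s)) = sqrt(2t/pi)
= sqrt(2*5.3400/pi)
= sqrt(3.3995)
= 1.8438

1.8438


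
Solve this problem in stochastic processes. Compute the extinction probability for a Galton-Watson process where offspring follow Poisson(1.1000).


Since mu = 1.1000 > 1, extinction prob q < 1.
Solve s = exp(mu*(s-1)) iteratively.
q = 0.8239

0.8239


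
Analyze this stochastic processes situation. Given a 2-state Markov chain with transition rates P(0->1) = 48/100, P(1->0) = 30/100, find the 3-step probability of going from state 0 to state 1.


Computing P^3 by matrix multiplication.
P = [[0.5200, 0.4800], [0.3000, 0.7000]]
After raising P to the power 3:
P^3(0,1) = 0.6088

0.6088


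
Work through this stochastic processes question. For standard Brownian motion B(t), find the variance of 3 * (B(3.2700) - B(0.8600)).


Var(alpha*(B(t)-B(s))) = alpha^2 * (t-s)
= 3^2 * (3.2700 - 0.8600)
= 9 * 2.4100
= 21.6900

21.6900


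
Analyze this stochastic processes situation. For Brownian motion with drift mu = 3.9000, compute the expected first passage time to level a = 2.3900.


Expected first passage time = a/mu
= 2.3900/3.9000
= 0.6128

0.6128


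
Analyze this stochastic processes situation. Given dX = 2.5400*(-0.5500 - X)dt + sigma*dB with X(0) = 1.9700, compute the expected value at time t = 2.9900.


E[X(t)] = mu + (X(0) - mu)*exp(-theta*t)
= -0.5500 + (1.9700 - -0.5500)*exp(-2.5400*2.9900)
= -0.5500 + 2.5200 * 5.0316e-04
= -0.5487

-0.5487


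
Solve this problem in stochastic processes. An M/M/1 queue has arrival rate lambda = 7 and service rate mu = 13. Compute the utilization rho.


rho = lambda/mu
= 7/13
= 0.5385

0.5385


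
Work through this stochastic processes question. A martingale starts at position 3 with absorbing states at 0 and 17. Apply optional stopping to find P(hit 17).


By optional stopping theorem: E(M at tau) = M(0) = 3
P(hit 17)*17 + P(hit 0)*0 = 3
P(hit 17) = (3 - 0)/(17 - 0) = 3/17 = 0.1765

0.1765


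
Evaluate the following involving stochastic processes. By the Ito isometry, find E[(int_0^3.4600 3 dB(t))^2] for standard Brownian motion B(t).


By Ito isometry: E[(int f dB)^2] = int f^2 dt
= 3^2 * 3.4600
= 9 * 3.4600 = 31.1400

31.1400


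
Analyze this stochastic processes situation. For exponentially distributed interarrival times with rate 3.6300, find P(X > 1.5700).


P(X > t) = exp(-lambda * t)
= exp(-3.6300 * 1.5700)
= exp(-5.6991) = 0.0033

0.0033


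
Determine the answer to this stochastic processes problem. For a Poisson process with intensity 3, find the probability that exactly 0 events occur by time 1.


P(N(t)=k) = (lambda*t)^k * exp(-lambda*t) / k!
lambda*t = 3
= 3^0 * exp(-3) / 0!
= 1 * 0.0498 / 1
= 0.0498

0.0498


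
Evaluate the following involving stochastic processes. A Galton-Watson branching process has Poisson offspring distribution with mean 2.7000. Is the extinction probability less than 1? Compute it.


Since mu = 2.7000 > 1, extinction prob q < 1.
Solve s = exp(mu*(s-1)) iteratively.
q = 0.0844

0.0844
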